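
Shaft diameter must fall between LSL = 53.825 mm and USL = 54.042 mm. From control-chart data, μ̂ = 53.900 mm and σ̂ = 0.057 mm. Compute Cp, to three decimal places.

0.635

Cp = (USL − LSL) / (6σ̂) = (54.042 − 53.825) / (6 × 0.057) = 0.2170 / 0.3420 = 0.6345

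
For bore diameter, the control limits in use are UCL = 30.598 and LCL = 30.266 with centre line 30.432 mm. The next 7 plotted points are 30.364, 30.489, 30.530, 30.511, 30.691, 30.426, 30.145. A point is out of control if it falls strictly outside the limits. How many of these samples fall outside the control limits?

2

Compare each point to [30.266, 30.598]: sample 5 = 30.691 > UCL; sample 7 = 30.145 < LCL.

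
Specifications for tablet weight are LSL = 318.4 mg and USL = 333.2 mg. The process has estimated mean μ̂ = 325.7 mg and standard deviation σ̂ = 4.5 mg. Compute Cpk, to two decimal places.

Cpu = (USL − μ̂) / (3σ̂) = (333.2 − 325.7) / (3 × 4.5) = 0.5556; Cpl = (μ̂ − LSL) / (3σ̂) = (325.7 − 318.4) / (3 × 4.5) = 0.5407; Cpk = min(Cpu, Cpl) = 0.5407

0.54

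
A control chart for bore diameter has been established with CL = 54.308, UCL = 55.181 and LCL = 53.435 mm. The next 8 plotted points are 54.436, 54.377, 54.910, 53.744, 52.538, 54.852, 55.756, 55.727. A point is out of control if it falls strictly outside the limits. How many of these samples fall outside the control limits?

3

Compare each point to [53.435, 55.181]: sample 5 = 52.538 < LCL; sample 7 = 55.756 > UCL; sample 8 = 55.727 > UCL.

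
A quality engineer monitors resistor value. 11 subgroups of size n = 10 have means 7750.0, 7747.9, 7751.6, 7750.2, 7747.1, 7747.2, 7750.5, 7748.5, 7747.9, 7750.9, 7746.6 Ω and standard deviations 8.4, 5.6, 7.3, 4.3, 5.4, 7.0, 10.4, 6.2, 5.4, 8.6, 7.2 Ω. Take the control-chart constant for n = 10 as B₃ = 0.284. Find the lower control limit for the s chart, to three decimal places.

1.957

s̄ = (8.4 + 5.6 + 7.3 + 4.3 + 5.4 + 7.0 + 10.4 + 6.2 + 5.4 + 8.6 + 7.2) / 11 = 6.8909
LCL_s = B₃·s̄ = 0.284 × 6.8909 = 1.9570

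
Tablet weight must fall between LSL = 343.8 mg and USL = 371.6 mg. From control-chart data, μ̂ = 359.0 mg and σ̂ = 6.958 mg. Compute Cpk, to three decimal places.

0.604

Cpu = (USL − μ̂) / (3σ̂) = (371.6 − 359.0) / (3 × 6.958) = 0.6036; Cpl = (μ̂ − LSL) / (3σ̂) = (359.0 − 343.8) / (3 × 6.958) = 0.7282; Cpk = min(Cpu, Cpl) = 0.6036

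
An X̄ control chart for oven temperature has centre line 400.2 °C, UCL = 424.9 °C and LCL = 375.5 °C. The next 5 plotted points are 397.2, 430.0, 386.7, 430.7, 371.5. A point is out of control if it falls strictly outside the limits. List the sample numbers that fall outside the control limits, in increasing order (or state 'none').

Compare each point to [375.5, 424.9]: sample 2 = 430.0 > UCL; sample 4 = 430.7 > UCL; sample 5 = 371.5 < LCL.

2, 4, 5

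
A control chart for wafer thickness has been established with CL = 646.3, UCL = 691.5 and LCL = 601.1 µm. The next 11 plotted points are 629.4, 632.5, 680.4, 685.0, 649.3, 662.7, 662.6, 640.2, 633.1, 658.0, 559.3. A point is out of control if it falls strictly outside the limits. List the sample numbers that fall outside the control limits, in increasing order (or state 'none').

11

Compare each point to [601.1, 691.5]: sample 11 = 559.3 < LCL.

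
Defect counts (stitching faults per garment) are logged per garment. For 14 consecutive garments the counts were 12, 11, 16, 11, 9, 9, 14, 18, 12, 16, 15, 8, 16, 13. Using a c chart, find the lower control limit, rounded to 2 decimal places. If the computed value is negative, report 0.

c̄ = (12 + 11 + 16 + 11 + 9 + 9 + 14 + 18 + 12 + 16 + 15 + 8 + 16 + 13) / 14 = 180 / 14 = 12.8571
LCL = c̄ − 3√c̄ = 12.8571 − 3 × 3.5857 = 2.1001

2.10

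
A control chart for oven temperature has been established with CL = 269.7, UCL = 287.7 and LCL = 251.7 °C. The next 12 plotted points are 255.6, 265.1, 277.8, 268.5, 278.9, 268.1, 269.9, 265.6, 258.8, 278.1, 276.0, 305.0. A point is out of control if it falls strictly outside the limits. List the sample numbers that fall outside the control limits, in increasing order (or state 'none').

12

Compare each point to [251.7, 287.7]: sample 12 = 305.0 > UCL.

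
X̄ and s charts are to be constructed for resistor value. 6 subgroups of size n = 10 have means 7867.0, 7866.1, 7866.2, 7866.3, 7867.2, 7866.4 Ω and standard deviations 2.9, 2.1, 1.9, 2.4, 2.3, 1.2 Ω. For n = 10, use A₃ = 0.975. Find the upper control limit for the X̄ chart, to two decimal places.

X̄̄ = (7867.0 + 7866.1 + 7866.2 + 7866.3 + 7867.2 + 7866.4) / 6 = 7866.5333
s̄ = (2.9 + 2.1 + 1.9 + 2.4 + 2.3 + 1.2) / 6 = 2.1333
UCL = X̄̄ + A₃·s̄ = 7866.5333 + 0.975 × 2.1333 = 7868.6133

7868.61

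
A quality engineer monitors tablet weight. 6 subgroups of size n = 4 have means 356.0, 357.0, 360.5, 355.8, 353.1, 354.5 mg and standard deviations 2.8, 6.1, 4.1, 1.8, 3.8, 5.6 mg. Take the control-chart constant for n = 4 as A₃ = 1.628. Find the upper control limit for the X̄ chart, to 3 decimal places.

362.716

X̄̄ = (356.0 + 357.0 + 360.5 + 355.8 + 353.1 + 354.5) / 6 = 356.1500
s̄ = (2.8 + 6.1 + 4.1 + 1.8 + 3.8 + 5.6) / 6 = 4.0333
UCL = X̄̄ + A₃·s̄ = 356.1500 + 1.628 × 4.0333 = 362.7163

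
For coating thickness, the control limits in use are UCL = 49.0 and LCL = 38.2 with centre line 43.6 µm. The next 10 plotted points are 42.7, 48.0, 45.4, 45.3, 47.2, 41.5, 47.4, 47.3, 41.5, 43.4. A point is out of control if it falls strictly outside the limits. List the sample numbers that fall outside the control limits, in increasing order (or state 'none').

none

All 10 points lie within [38.2, 49.0].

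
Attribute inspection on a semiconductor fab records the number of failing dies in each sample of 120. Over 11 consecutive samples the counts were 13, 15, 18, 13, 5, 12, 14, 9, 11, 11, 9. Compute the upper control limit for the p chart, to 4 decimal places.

0.1801

p̄ = Σdᵢ / (k·n) = 130 / (11 × 120) = 0.09848
UCL = p̄ + 3·√(p̄(1−p̄)/n) = 0.09848 + 3 × √(0.09848×0.90152/120) = 0.09848 + 3 × 0.02720 = 0.18009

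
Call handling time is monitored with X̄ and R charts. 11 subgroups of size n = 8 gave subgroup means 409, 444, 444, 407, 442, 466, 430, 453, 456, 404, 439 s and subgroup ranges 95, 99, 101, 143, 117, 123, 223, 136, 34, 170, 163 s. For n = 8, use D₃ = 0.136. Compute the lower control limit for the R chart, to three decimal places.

17.359

R̄ = (95 + 99 + 101 + 143 + 117 + 123 + 223 + 136 + 34 + 170 + 163) / 11 = 1404.0000 / 11 = 127.6364
LCL_R = D₃·R̄ = 0.136 × 127.6364 = 17.3585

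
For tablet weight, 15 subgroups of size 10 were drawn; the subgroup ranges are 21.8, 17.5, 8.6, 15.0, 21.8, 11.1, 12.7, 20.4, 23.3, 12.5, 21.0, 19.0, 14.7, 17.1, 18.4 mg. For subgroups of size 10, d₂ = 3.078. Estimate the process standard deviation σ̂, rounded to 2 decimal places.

R̄ = (21.8 + 17.5 + 8.6 + 15.0 + 21.8 + 11.1 + 12.7 + 20.4 + 23.3 + 12.5 + 21.0 + 19.0 + 14.7 + 17.1 + 18.4) / 15 = 16.9933
σ̂ = R̄ / d₂ = 16.9933 / 3.078 = 5.5209

5.52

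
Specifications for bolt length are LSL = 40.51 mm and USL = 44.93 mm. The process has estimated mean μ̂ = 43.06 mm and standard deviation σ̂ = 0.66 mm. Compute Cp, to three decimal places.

Cp = (USL − LSL) / (6σ̂) = (44.93 − 40.51) / (6 × 0.66) = 4.4200 / 3.9600 = 1.1162

1.116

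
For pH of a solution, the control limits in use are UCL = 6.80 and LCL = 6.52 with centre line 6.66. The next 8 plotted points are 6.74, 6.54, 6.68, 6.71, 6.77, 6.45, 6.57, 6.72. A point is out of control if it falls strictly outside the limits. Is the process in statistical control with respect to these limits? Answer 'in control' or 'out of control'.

Compare each point to [6.52, 6.80]: sample 6 = 6.45 < LCL.

out of control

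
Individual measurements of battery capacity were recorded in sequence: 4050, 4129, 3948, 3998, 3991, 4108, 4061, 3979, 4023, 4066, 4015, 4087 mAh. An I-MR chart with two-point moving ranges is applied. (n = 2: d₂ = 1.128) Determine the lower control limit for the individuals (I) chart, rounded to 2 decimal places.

X̄ = (4050 + 4129 + 3948 + 3998 + 3991 + 4108 + 4061 + 3979 + 4023 + 4066 + 4015 + 4087) / 12 = 4037.9167
Moving ranges: 79, 181, 50, 7, 117, 47, 82, 44, 43, 51, 72; M̄R̄ = 773.0000 / 11 = 70.2727
LCL = X̄ − 3·M̄R̄/d₂ = 4037.9167 − 3 × 70.2727 / 1.128 = 3851.0211

3851.02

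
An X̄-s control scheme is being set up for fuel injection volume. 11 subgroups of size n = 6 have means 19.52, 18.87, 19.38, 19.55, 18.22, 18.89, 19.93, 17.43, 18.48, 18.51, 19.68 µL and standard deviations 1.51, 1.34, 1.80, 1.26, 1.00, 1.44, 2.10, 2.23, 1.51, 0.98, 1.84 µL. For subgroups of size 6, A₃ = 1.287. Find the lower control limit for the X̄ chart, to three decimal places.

16.961

X̄̄ = (19.52 + 18.87 + 19.38 + 19.55 + 18.22 + 18.89 + 19.93 + 17.43 + 18.48 + 18.51 + 19.68) / 11 = 18.9509
s̄ = (1.51 + 1.34 + 1.80 + 1.26 + 1.00 + 1.44 + 2.10 + 2.23 + 1.51 + 0.98 + 1.84) / 11 = 1.5464
LCL = X̄̄ − A₃·s̄ = 18.9509 − 1.287 × 1.5464 = 16.9607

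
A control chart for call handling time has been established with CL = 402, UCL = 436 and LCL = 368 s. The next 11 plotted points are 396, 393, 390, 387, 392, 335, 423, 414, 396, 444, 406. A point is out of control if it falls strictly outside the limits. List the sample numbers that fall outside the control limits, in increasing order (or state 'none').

Compare each point to [368, 436]: sample 6 = 335 < LCL; sample 10 = 444 > UCL.

6, 10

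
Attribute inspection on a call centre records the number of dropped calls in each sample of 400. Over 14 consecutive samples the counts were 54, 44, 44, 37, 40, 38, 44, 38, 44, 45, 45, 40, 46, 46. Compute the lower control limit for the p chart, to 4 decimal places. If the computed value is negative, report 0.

p̄ = Σdᵢ / (k·n) = 605 / (14 × 400) = 0.10804
LCL = p̄ − 3·√(p̄(1−p̄)/n) = 0.10804 − 3 × 0.01552 = 0.06147

0.0615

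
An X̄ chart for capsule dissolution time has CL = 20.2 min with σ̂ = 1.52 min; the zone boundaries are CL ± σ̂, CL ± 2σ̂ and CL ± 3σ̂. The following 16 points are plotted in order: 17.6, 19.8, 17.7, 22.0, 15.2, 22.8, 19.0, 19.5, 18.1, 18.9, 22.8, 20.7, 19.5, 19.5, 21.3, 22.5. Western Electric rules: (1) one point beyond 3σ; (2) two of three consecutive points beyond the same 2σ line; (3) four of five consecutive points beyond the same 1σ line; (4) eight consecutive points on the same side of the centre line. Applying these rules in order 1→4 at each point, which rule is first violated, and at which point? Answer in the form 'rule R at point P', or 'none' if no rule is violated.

rule 1 at point 5

Zone of each point (C = within 1σ̂, B = 1σ̂–2σ̂, A = 2σ̂–3σ̂, * = beyond 3σ̂; sign = side of CL): 1:-B, 2:-C, 3:-B, 4:+B, 5:-*, 6:+B, 7:-C, 8:-C, 9:-B, 10:-C, 11:+B, 12:+C, 13:-C, 14:-C, 15:+C, 16:+B
Rule 1 (one point beyond the 3σ limits) is satisfied at point 5.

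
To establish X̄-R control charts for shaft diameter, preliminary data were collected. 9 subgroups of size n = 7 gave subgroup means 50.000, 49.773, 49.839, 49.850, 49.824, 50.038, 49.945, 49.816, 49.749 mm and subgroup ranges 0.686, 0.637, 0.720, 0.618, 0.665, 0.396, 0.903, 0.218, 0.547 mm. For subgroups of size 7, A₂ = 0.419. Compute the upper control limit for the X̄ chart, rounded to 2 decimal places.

50.12

X̄̄ = (50.000 + 49.773 + 49.839 + 49.850 + 49.824 + 50.038 + 49.945 + 49.816 + 49.749) / 9 = 448.8340 / 9 = 49.8704
R̄ = (0.686 + 0.637 + 0.720 + 0.618 + 0.665 + 0.396 + 0.903 + 0.218 + 0.547) / 9 = 5.3900 / 9 = 0.5989
UCL = X̄̄ + A₂·R̄ = 49.8704 + 0.419 × 0.5989 = 50.1214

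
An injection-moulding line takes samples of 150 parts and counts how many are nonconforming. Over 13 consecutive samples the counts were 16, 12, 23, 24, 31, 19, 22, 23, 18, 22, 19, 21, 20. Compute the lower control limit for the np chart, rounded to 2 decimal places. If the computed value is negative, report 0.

p̄ = Σdᵢ / (k·n) = 270 / (13 × 150) = 0.13846
LCL = np̄ − 3·√(np̄(1−p̄)) = 20.7692 − 3 × 4.2301 = 8.0790

8.08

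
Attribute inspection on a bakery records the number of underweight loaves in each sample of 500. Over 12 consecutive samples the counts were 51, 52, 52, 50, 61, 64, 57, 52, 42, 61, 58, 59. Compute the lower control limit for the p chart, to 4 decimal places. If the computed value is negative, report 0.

p̄ = Σdᵢ / (k·n) = 659 / (12 × 500) = 0.10983
LCL = p̄ − 3·√(p̄(1−p̄)/n) = 0.10983 − 3 × 0.01398 = 0.06788

0.0679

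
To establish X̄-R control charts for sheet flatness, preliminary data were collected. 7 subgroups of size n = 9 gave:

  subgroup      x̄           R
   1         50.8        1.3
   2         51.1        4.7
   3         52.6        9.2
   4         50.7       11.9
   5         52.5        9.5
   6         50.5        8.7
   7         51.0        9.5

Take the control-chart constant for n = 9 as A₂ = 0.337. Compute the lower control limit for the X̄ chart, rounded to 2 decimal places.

48.68

X̄̄ = (50.8 + 51.1 + 52.6 + 50.7 + 52.5 + 50.5 + 51.0) / 7 = 359.2000 / 7 = 51.3143
R̄ = (1.3 + 4.7 + 9.2 + 11.9 + 9.5 + 8.7 + 9.5) / 7 = 54.8000 / 7 = 7.8286
LCL = X̄̄ − A₂·R̄ = 51.3143 − 0.337 × 7.8286 = 48.6761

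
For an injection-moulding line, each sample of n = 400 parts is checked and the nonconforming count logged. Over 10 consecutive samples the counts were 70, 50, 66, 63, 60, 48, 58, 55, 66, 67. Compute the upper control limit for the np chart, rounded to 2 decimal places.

81.77

p̄ = Σdᵢ / (k·n) = 603 / (10 × 400) = 0.15075
UCL = np̄ + 3·√(np̄(1−p̄)) = 60.3000 + 3 × √(60.3000×0.84925) = 60.3000 + 3 × 7.1561 = 81.7683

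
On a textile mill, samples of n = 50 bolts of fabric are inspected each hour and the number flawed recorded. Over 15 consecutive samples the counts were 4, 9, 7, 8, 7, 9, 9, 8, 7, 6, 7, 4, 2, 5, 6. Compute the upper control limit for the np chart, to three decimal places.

13.683

p̄ = Σdᵢ / (k·n) = 98 / (15 × 50) = 0.13067
UCL = np̄ + 3·√(np̄(1−p̄)) = 6.5333 + 3 × √(6.5333×0.86933) = 6.5333 + 3 × 2.3832 = 13.6829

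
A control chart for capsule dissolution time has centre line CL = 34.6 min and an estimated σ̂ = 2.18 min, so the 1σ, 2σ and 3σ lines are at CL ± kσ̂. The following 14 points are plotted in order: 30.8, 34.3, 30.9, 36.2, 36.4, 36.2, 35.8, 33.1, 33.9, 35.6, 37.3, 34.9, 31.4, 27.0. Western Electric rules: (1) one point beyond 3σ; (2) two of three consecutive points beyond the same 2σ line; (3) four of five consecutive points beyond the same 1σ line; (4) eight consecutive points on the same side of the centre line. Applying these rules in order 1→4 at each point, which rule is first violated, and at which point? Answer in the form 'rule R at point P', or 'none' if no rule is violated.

rule 1 at point 14

Zone of each point (C = within 1σ̂, B = 1σ̂–2σ̂, A = 2σ̂–3σ̂, * = beyond 3σ̂; sign = side of CL): 1:-B, 2:-C, 3:-B, 4:+C, 5:+C, 6:+C, 7:+C, 8:-C, 9:-C, 10:+C, 11:+B, 12:+C, 13:-B, 14:-*
Rule 1 (one point beyond the 3σ limits) is satisfied at point 14.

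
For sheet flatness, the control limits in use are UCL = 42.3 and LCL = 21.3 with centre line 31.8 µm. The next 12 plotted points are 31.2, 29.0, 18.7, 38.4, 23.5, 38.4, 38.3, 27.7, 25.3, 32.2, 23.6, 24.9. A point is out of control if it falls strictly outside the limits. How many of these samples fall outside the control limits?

1

Compare each point to [21.3, 42.3]: sample 3 = 18.7 < LCL.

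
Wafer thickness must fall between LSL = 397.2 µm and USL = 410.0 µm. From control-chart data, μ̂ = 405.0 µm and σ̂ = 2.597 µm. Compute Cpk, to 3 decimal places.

0.642

Cpu = (USL − μ̂) / (3σ̂) = (410.0 − 405.0) / (3 × 2.597) = 0.6418; Cpl = (μ̂ − LSL) / (3σ̂) = (405.0 − 397.2) / (3 × 2.597) = 1.0012; Cpk = min(Cpu, Cpl) = 0.6418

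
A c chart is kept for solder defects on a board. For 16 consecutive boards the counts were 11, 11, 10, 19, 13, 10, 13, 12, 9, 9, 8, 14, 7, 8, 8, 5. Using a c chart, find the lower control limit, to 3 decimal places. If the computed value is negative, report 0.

c̄ = (11 + 11 + 10 + 19 + 13 + 10 + 13 + 12 + 9 + 9 + 8 + 14 + 7 + 8 + 8 + 5) / 16 = 167 / 16 = 10.4375
LCL = c̄ − 3√c̄ = 10.4375 − 3 × 3.2307 = 0.7454

0.745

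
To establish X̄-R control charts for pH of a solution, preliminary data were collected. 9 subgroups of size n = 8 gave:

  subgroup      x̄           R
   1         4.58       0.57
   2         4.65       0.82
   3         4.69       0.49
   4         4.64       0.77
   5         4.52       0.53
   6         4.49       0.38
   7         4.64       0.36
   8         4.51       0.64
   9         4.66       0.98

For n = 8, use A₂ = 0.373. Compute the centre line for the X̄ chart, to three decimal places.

X̄̄ = (4.58 + 4.65 + 4.69 + 4.64 + 4.52 + 4.49 + 4.64 + 4.51 + 4.66) / 9 = 41.3800 / 9 = 4.5978
CL = X̄̄ = 4.5978

4.598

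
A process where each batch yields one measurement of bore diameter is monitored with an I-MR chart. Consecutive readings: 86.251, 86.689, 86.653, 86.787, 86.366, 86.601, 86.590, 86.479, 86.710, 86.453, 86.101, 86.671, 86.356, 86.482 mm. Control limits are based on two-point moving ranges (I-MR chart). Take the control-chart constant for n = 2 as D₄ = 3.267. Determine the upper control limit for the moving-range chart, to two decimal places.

0.81

Moving ranges: 0.438, 0.036, 0.134, 0.421, 0.235, 0.011, 0.111, 0.231, 0.257, 0.352, 0.570, 0.315, 0.126; M̄R̄ = 3.2370 / 13 = 0.2490
UCL_MR = D₄·M̄R̄ = 3.267 × 0.2490 = 0.8135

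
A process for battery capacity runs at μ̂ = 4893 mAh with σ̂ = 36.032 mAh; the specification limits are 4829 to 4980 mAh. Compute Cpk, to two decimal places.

0.59

Cpu = (USL − μ̂) / (3σ̂) = (4980 − 4893) / (3 × 36.032) = 0.8048; Cpl = (μ̂ − LSL) / (3σ̂) = (4893 − 4829) / (3 × 36.032) = 0.5921; Cpk = min(Cpu, Cpl) = 0.5921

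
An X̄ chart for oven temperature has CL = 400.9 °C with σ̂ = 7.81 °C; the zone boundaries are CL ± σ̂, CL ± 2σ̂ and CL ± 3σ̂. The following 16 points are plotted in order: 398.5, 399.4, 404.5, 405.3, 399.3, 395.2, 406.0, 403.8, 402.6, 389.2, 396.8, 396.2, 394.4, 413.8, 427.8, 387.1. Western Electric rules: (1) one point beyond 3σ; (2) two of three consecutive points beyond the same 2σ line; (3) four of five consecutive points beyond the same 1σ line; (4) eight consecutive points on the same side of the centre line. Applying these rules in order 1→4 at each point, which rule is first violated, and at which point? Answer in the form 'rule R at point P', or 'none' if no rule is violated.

rule 1 at point 15

Zone of each point (C = within 1σ̂, B = 1σ̂–2σ̂, A = 2σ̂–3σ̂, * = beyond 3σ̂; sign = side of CL): 1:-C, 2:-C, 3:+C, 4:+C, 5:-C, 6:-C, 7:+C, 8:+C, 9:+C, 10:-B, 11:-C, 12:-C, 13:-C, 14:+B, 15:+*, 16:-B
Rule 1 (one point beyond the 3σ limits) is satisfied at point 15.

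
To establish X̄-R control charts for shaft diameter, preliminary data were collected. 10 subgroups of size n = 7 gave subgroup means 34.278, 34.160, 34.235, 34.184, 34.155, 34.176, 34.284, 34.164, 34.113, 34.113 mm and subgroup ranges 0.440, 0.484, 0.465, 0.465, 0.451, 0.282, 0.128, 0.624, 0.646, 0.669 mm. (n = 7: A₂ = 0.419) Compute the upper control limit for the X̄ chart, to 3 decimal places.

X̄̄ = (34.278 + 34.160 + 34.235 + 34.184 + 34.155 + 34.176 + 34.284 + 34.164 + 34.113 + 34.113) / 10 = 341.8620 / 10 = 34.1862
R̄ = (0.440 + 0.484 + 0.465 + 0.465 + 0.451 + 0.282 + 0.128 + 0.624 + 0.646 + 0.669) / 10 = 4.6540 / 10 = 0.4654
UCL = X̄̄ + A₂·R̄ = 34.1862 + 0.419 × 0.4654 = 34.3812

34.381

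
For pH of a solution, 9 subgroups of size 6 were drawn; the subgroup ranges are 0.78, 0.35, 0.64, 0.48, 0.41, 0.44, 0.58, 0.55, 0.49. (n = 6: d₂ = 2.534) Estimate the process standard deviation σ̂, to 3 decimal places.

0.207

R̄ = (0.78 + 0.35 + 0.64 + 0.48 + 0.41 + 0.44 + 0.58 + 0.55 + 0.49) / 9 = 0.5244
σ̂ = R̄ / d₂ = 0.5244 / 2.534 = 0.2070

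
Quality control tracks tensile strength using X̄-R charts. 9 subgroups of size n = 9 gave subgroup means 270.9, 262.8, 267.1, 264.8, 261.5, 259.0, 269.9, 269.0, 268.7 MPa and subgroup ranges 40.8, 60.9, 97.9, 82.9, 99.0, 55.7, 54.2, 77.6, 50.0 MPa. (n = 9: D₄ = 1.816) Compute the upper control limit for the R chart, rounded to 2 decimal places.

R̄ = (40.8 + 60.9 + 97.9 + 82.9 + 99.0 + 55.7 + 54.2 + 77.6 + 50.0) / 9 = 619.0000 / 9 = 68.7778
UCL_R = D₄·R̄ = 1.816 × 68.7778 = 124.9004

124.90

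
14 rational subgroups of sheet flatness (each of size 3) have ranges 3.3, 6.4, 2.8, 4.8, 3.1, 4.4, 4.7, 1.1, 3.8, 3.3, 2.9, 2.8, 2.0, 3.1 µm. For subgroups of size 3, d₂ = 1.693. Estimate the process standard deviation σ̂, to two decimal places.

2.05

R̄ = (3.3 + 6.4 + 2.8 + 4.8 + 3.1 + 4.4 + 4.7 + 1.1 + 3.8 + 3.3 + 2.9 + 2.8 + 2.0 + 3.1) / 14 = 3.4643
σ̂ = R̄ / d₂ = 3.4643 / 1.693 = 2.0462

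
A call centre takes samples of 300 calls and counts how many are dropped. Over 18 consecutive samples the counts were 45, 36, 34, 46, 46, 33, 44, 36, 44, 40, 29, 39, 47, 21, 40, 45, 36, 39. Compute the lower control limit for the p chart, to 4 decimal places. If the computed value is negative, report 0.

0.0715

p̄ = Σdᵢ / (k·n) = 700 / (18 × 300) = 0.12963
LCL = p̄ − 3·√(p̄(1−p̄)/n) = 0.12963 − 3 × 0.01939 = 0.07145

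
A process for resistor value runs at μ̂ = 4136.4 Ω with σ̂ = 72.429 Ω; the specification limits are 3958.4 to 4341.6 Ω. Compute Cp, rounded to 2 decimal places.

Cp = (USL − LSL) / (6σ̂) = (4341.6 − 3958.4) / (6 × 72.429) = 383.2000 / 434.5740 = 0.8818

0.88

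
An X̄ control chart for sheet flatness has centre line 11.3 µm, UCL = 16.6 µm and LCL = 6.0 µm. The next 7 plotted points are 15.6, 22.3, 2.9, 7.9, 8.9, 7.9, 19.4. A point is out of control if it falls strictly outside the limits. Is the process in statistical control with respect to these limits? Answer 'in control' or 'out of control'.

Compare each point to [6.0, 16.6]: sample 2 = 22.3 > UCL; sample 3 = 2.9 < LCL; sample 7 = 19.4 > UCL.

out of control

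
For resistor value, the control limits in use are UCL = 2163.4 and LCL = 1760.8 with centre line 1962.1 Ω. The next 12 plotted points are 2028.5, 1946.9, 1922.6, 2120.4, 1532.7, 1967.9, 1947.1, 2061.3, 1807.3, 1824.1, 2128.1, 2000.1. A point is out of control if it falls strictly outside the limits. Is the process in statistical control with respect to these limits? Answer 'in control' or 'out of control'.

out of control

Compare each point to [1760.8, 2163.4]: sample 5 = 1532.7 < LCL.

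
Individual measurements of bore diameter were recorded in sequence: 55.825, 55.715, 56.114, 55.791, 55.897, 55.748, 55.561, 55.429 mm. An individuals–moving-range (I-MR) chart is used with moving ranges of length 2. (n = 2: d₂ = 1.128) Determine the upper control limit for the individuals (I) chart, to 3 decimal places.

X̄ = (55.825 + 55.715 + 56.114 + 55.791 + 55.897 + 55.748 + 55.561 + 55.429) / 8 = 55.7600
Moving ranges: 0.110, 0.399, 0.323, 0.106, 0.149, 0.187, 0.132; M̄R̄ = 1.4060 / 7 = 0.2009
UCL = X̄ + 3·M̄R̄/d₂ = 55.7600 + 3 × 0.2009 / 1.128 = 56.2942

56.294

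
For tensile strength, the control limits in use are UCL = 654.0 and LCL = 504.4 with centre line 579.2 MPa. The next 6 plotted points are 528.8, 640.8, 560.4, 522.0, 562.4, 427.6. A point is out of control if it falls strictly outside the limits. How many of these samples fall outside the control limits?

Compare each point to [504.4, 654.0]: sample 6 = 427.6 < LCL.

1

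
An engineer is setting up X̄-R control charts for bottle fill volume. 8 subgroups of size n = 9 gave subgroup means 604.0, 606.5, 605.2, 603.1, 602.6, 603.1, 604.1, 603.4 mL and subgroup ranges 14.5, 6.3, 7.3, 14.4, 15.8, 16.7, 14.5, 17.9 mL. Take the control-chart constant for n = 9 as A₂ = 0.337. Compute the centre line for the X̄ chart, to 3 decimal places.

X̄̄ = (604.0 + 606.5 + 605.2 + 603.1 + 602.6 + 603.1 + 604.1 + 603.4) / 8 = 4832.0000 / 8 = 604.0000
CL = X̄̄ = 604.0000

604.000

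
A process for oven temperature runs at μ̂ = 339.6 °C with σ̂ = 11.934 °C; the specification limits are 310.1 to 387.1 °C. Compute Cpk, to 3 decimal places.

0.824

Cpu = (USL − μ̂) / (3σ̂) = (387.1 − 339.6) / (3 × 11.934) = 1.3267; Cpl = (μ̂ − LSL) / (3σ̂) = (339.6 − 310.1) / (3 × 11.934) = 0.8240; Cpk = min(Cpu, Cpl) = 0.8240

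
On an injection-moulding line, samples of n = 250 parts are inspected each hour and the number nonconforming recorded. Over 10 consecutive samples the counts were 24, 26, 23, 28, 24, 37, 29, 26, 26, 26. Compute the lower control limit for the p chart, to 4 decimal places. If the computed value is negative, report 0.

0.0488

p̄ = Σdᵢ / (k·n) = 269 / (10 × 250) = 0.10760
LCL = p̄ − 3·√(p̄(1−p̄)/n) = 0.10760 − 3 × 0.01960 = 0.04881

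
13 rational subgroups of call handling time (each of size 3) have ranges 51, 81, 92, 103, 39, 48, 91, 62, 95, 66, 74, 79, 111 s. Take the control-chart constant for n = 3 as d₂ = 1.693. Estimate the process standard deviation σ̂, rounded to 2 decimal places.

R̄ = (51 + 81 + 92 + 103 + 39 + 48 + 91 + 62 + 95 + 66 + 74 + 79 + 111) / 13 = 76.3077
σ̂ = R̄ / d₂ = 76.3077 / 1.693 = 45.0725

45.07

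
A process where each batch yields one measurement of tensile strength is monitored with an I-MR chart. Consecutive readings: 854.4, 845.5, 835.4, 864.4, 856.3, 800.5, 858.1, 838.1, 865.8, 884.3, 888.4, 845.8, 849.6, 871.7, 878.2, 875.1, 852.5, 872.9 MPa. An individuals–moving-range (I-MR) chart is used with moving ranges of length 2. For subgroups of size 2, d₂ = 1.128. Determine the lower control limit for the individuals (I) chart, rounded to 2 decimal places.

801.15

X̄ = (854.4 + 845.5 + 835.4 + 864.4 + 856.3 + 800.5 + 858.1 + 838.1 + 865.8 + 884.3 + 888.4 + 845.8 + 849.6 + 871.7 + 878.2 + 875.1 + 852.5 + 872.9) / 18 = 857.6111
Moving ranges: 8.9, 10.1, 29.0, 8.1, 55.8, 57.6, 20.0, 27.7, 18.5, 4.1, 42.6, 3.8, 22.1, 6.5, 3.1, 22.6, 20.4; M̄R̄ = 360.9000 / 17 = 21.2294
LCL = X̄ − 3·M̄R̄/d₂ = 857.6111 − 3 × 21.2294 / 1.128 = 801.1499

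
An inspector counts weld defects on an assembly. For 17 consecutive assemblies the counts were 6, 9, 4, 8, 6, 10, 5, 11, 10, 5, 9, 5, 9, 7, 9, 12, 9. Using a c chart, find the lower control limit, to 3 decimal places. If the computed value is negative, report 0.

c̄ = (6 + 9 + 4 + 8 + 6 + 10 + 5 + 11 + 10 + 5 + 9 + 5 + 9 + 7 + 9 + 12 + 9) / 17 = 134 / 17 = 7.8824
LCL = c̄ − 3√c̄ = 7.8824 − 3 × 2.8076 = -0.5403 → 0 (cannot be negative)

0.000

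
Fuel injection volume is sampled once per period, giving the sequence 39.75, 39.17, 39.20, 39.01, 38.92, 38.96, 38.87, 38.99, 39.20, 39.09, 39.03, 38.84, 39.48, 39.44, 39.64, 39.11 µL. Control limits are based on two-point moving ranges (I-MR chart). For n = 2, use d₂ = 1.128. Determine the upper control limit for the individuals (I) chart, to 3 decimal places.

X̄ = (39.75 + 39.17 + 39.20 + 39.01 + 38.92 + 38.96 + 38.87 + 38.99 + 39.20 + 39.09 + 39.03 + 38.84 + 39.48 + 39.44 + 39.64 + 39.11) / 16 = 39.1688
Moving ranges: 0.58, 0.03, 0.19, 0.09, 0.04, 0.09, 0.12, 0.21, 0.11, 0.06, 0.19, 0.64, 0.04, 0.20, 0.53; M̄R̄ = 3.1200 / 15 = 0.2080
UCL = X̄ + 3·M̄R̄/d₂ = 39.1688 + 3 × 0.2080 / 1.128 = 39.7219

39.722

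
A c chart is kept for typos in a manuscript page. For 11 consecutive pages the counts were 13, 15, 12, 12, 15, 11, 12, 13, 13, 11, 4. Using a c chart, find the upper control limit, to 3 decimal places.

22.262

c̄ = (13 + 15 + 12 + 12 + 15 + 11 + 12 + 13 + 13 + 11 + 4) / 11 = 131 / 11 = 11.9091
UCL = c̄ + 3√c̄ = 11.9091 + 3 × √11.9091 = 11.9091 + 3 × 3.4510 = 22.2620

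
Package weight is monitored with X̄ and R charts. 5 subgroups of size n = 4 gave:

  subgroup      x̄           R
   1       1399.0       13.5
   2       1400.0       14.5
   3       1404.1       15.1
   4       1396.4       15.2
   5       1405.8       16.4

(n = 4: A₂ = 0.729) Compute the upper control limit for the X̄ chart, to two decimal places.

X̄̄ = (1399.0 + 1400.0 + 1404.1 + 1396.4 + 1405.8) / 5 = 7005.3000 / 5 = 1401.0600
R̄ = (13.5 + 14.5 + 15.1 + 15.2 + 16.4) / 5 = 74.7000 / 5 = 14.9400
UCL = X̄̄ + A₂·R̄ = 1401.0600 + 0.729 × 14.9400 = 1411.9513

1411.95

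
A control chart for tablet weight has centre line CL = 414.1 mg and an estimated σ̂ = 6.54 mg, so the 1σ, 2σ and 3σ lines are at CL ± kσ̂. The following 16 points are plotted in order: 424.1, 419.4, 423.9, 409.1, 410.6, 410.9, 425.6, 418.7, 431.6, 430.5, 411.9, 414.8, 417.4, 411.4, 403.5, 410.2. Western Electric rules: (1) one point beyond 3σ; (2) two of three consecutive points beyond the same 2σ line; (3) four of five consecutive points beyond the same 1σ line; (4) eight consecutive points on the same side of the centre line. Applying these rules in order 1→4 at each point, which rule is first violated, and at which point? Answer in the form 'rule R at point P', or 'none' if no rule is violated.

rule 2 at point 10

Zone of each point (C = within 1σ̂, B = 1σ̂–2σ̂, A = 2σ̂–3σ̂, * = beyond 3σ̂; sign = side of CL): 1:+B, 2:+C, 3:+B, 4:-C, 5:-C, 6:-C, 7:+B, 8:+C, 9:+A, 10:+A, 11:-C, 12:+C, 13:+C, 14:-C, 15:-B, 16:-C
Rule 2 (two of three consecutive points beyond the same 2σ limit) is satisfied at point 10.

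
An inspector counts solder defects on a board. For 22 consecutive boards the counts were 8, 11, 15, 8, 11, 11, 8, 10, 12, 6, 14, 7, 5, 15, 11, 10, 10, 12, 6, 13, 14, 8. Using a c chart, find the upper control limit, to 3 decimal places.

c̄ = (8 + 11 + 15 + 8 + 11 + 11 + 8 + 10 + 12 + 6 + 14 + 7 + 5 + 15 + 11 + 10 + 10 + 12 + 6 + 13 + 14 + 8) / 22 = 225 / 22 = 10.2273
UCL = c̄ + 3√c̄ = 10.2273 + 3 × √10.2273 = 10.2273 + 3 × 3.1980 = 19.8213

19.821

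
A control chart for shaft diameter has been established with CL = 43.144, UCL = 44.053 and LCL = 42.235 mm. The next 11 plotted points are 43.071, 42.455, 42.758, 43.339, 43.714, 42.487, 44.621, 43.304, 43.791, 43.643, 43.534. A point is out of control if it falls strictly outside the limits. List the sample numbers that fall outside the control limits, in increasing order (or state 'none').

7

Compare each point to [42.235, 44.053]: sample 7 = 44.621 > UCL.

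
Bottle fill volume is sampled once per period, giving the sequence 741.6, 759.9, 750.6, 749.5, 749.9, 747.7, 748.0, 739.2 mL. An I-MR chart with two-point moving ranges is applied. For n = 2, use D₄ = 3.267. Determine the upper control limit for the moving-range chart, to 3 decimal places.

18.855

Moving ranges: 18.3, 9.3, 1.1, 0.4, 2.2, 0.3, 8.8; M̄R̄ = 40.4000 / 7 = 5.7714
UCL_MR = D₄·M̄R̄ = 3.267 × 5.7714 = 18.8553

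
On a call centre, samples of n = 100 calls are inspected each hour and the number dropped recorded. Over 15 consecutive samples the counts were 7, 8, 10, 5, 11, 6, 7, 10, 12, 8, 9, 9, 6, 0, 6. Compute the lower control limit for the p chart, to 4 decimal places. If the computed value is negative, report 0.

p̄ = Σdᵢ / (k·n) = 114 / (15 × 100) = 0.07600
LCL = p̄ − 3·√(p̄(1−p̄)/n) = 0.07600 − 3 × 0.02650 = -0.00350 → 0 (negative, so LCL = 0)

0.0000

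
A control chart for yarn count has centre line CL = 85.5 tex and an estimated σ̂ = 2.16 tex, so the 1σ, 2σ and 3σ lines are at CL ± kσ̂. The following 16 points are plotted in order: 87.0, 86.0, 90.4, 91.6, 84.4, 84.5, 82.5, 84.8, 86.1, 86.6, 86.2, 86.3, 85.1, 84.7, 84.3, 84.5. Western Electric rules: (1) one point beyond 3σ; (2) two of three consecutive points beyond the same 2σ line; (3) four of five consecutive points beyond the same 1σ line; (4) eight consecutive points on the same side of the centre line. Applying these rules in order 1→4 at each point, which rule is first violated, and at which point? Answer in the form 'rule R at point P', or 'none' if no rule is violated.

rule 2 at point 4

Zone of each point (C = within 1σ̂, B = 1σ̂–2σ̂, A = 2σ̂–3σ̂, * = beyond 3σ̂; sign = side of CL): 1:+C, 2:+C, 3:+A, 4:+A, 5:-C, 6:-C, 7:-B, 8:-C, 9:+C, 10:+C, 11:+C, 12:+C, 13:-C, 14:-C, 15:-C, 16:-C
Rule 2 (two of three consecutive points beyond the same 2σ limit) is satisfied at point 4.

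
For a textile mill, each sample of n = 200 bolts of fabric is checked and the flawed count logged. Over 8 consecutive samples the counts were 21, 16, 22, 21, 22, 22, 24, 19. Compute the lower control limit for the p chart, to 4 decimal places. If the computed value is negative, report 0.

p̄ = Σdᵢ / (k·n) = 167 / (8 × 200) = 0.10437
LCL = p̄ − 3·√(p̄(1−p̄)/n) = 0.10437 − 3 × 0.02162 = 0.03952

0.0395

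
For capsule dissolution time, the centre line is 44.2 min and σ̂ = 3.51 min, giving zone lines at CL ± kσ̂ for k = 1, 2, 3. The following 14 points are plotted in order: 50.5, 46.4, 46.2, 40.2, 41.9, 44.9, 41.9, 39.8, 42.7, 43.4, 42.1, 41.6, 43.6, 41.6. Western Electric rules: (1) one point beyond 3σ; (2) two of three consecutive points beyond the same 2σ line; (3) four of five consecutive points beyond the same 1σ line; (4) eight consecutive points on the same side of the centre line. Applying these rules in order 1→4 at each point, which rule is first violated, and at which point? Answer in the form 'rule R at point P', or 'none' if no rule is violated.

Zone of each point (C = within 1σ̂, B = 1σ̂–2σ̂, A = 2σ̂–3σ̂, * = beyond 3σ̂; sign = side of CL): 1:+B, 2:+C, 3:+C, 4:-B, 5:-C, 6:+C, 7:-C, 8:-B, 9:-C, 10:-C, 11:-C, 12:-C, 13:-C, 14:-C
Rule 4 (eight consecutive points on the same side of the centre line) is satisfied at point 14.

rule 4 at point 14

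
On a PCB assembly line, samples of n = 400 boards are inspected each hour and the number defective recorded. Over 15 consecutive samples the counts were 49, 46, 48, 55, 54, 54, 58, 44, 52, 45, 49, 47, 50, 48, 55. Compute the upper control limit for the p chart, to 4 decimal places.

0.1754

p̄ = Σdᵢ / (k·n) = 754 / (15 × 400) = 0.12567
UCL = p̄ + 3·√(p̄(1−p̄)/n) = 0.12567 + 3 × √(0.12567×0.87433/400) = 0.12567 + 3 × 0.01657 = 0.17539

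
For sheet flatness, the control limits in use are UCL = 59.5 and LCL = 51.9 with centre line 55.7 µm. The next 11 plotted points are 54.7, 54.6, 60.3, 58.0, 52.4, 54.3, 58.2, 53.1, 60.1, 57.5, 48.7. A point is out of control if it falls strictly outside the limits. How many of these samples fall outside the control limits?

3

Compare each point to [51.9, 59.5]: sample 3 = 60.3 > UCL; sample 9 = 60.1 > UCL; sample 11 = 48.7 < LCL.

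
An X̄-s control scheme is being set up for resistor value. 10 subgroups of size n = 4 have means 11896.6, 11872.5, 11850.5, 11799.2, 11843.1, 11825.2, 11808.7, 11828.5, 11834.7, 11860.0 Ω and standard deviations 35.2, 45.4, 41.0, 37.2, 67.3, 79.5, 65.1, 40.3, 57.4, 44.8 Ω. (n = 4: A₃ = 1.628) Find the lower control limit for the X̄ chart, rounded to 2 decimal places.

11758.35

X̄̄ = (11896.6 + 11872.5 + 11850.5 + 11799.2 + 11843.1 + 11825.2 + 11808.7 + 11828.5 + 11834.7 + 11860.0) / 10 = 11841.9000
s̄ = (35.2 + 45.4 + 41.0 + 37.2 + 67.3 + 79.5 + 65.1 + 40.3 + 57.4 + 44.8) / 10 = 51.3200
LCL = X̄̄ − A₃·s̄ = 11841.9000 − 1.628 × 51.3200 = 11758.3510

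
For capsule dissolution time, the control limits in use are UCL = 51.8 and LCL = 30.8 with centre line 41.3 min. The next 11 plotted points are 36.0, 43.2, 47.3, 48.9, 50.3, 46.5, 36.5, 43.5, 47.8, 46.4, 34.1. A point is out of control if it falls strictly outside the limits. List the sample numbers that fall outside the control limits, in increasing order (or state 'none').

none

All 11 points lie within [30.8, 51.8].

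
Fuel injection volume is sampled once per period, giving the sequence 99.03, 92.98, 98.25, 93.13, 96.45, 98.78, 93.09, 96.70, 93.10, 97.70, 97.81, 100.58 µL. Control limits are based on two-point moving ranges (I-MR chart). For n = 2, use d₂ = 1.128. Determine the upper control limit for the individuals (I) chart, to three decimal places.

106.735

X̄ = (99.03 + 92.98 + 98.25 + 93.13 + 96.45 + 98.78 + 93.09 + 96.70 + 93.10 + 97.70 + 97.81 + 100.58) / 12 = 96.4667
Moving ranges: 6.05, 5.27, 5.12, 3.32, 2.33, 5.69, 3.61, 3.60, 4.60, 0.11, 2.77; M̄R̄ = 42.4700 / 11 = 3.8609
UCL = X̄ + 3·M̄R̄/d₂ = 96.4667 + 3 × 3.8609 / 1.128 = 106.7350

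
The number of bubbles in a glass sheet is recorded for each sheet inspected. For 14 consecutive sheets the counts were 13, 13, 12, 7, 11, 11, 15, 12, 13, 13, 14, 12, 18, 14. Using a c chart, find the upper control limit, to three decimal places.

23.411

c̄ = (13 + 13 + 12 + 7 + 11 + 11 + 15 + 12 + 13 + 13 + 14 + 12 + 18 + 14) / 14 = 178 / 14 = 12.7143
UCL = c̄ + 3√c̄ = 12.7143 + 3 × √12.7143 = 12.7143 + 3 × 3.5657 = 23.4114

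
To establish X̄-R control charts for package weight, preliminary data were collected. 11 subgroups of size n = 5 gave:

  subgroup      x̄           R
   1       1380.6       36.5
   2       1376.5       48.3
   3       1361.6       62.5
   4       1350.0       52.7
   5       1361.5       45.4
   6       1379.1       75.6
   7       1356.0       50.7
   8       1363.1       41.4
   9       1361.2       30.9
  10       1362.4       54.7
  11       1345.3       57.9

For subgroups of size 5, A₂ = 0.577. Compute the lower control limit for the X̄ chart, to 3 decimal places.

1334.195

X̄̄ = (1380.6 + 1376.5 + 1361.6 + 1350.0 + 1361.5 + 1379.1 + 1356.0 + 1363.1 + 1361.2 + 1362.4 + 1345.3) / 11 = 14997.3000 / 11 = 1363.3909
R̄ = (36.5 + 48.3 + 62.5 + 52.7 + 45.4 + 75.6 + 50.7 + 41.4 + 30.9 + 54.7 + 57.9) / 11 = 556.6000 / 11 = 50.6000
LCL = X̄̄ − A₂·R̄ = 1363.3909 − 0.577 × 50.6000 = 1334.1947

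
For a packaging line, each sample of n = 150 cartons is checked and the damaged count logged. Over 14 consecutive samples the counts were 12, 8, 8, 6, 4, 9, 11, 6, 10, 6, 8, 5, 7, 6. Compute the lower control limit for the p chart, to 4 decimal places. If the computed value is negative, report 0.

p̄ = Σdᵢ / (k·n) = 106 / (14 × 150) = 0.05048
LCL = p̄ − 3·√(p̄(1−p̄)/n) = 0.05048 − 3 × 0.01788 = -0.00315 → 0 (negative, so LCL = 0)

0.0000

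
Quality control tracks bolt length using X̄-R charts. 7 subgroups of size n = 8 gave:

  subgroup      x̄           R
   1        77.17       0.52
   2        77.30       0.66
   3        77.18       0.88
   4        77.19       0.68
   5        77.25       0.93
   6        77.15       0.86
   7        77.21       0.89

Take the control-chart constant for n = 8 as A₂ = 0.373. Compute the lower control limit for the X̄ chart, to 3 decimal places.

X̄̄ = (77.17 + 77.30 + 77.18 + 77.19 + 77.25 + 77.15 + 77.21) / 7 = 540.4500 / 7 = 77.2071
R̄ = (0.52 + 0.66 + 0.88 + 0.68 + 0.93 + 0.86 + 0.89) / 7 = 5.4200 / 7 = 0.7743
LCL = X̄̄ − A₂·R̄ = 77.2071 − 0.373 × 0.7743 = 76.9183

76.918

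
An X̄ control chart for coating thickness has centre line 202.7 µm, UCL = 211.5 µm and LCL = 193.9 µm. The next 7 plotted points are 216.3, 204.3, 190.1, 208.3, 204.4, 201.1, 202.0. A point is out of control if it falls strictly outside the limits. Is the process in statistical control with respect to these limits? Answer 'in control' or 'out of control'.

out of control

Compare each point to [193.9, 211.5]: sample 1 = 216.3 > UCL; sample 3 = 190.1 < LCL.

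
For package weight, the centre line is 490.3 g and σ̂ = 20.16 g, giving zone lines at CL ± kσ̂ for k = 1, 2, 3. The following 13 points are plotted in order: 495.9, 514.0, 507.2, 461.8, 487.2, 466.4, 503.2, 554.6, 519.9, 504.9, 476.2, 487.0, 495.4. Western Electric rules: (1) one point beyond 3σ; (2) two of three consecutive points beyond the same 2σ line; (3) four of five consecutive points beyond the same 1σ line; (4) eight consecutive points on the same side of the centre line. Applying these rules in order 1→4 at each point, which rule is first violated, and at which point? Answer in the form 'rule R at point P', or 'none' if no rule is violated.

Zone of each point (C = within 1σ̂, B = 1σ̂–2σ̂, A = 2σ̂–3σ̂, * = beyond 3σ̂; sign = side of CL): 1:+C, 2:+B, 3:+C, 4:-B, 5:-C, 6:-B, 7:+C, 8:+*, 9:+B, 10:+C, 11:-C, 12:-C, 13:+C
Rule 1 (one point beyond the 3σ limits) is satisfied at point 8.

rule 1 at point 8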